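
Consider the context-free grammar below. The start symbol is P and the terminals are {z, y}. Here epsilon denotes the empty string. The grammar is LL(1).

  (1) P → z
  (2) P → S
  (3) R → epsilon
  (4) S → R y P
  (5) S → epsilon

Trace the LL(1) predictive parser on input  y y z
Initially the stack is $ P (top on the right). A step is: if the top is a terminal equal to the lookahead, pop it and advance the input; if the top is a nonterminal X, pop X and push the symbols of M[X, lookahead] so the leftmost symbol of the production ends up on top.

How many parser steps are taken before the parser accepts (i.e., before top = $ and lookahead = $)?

10

      Stack    Input    Action
   1  $ P      y y z $  expand P → S
   2  $ S      y y z $  expand S → R y P
   3  $ P y R  y y z $  expand R → epsilon
   4  $ P y    y y z $  match y
   5  $ P      y z $    expand P → S
   6  $ S      y z $    expand S → R y P
   7  $ P y R  y z $    expand R → epsilon
   8  $ P y    y z $    match y
   9  $ P      z $      expand P → z
  10  $ z      z $      match z
Accept reached after 10 steps.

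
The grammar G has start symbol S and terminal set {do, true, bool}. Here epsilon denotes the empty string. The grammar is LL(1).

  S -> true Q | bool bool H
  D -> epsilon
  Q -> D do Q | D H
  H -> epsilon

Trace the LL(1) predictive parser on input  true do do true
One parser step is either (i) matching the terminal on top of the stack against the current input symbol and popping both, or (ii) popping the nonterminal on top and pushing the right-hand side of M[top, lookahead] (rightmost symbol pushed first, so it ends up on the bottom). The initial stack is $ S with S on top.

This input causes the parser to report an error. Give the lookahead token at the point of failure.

step 1: stack=$ S  input=true do do true $  — expand S -> true Q
step 2: stack=$ Q true  input=true do do true $  — match true
step 3: stack=$ Q  input=do do true $  — expand Q -> D do Q
step 4: stack=$ Q do D  input=do do true $  — expand D -> epsilon
step 5: stack=$ Q do  input=do do true $  — match do
step 6: stack=$ Q  input=do true $  — expand Q -> D do Q
step 7: stack=$ Q do D  input=do true $  — expand D -> epsilon
step 8: stack=$ Q do  input=do true $  — match do
step 9: stack=$ Q  input=true $  — error: M[Q, true] is empty

true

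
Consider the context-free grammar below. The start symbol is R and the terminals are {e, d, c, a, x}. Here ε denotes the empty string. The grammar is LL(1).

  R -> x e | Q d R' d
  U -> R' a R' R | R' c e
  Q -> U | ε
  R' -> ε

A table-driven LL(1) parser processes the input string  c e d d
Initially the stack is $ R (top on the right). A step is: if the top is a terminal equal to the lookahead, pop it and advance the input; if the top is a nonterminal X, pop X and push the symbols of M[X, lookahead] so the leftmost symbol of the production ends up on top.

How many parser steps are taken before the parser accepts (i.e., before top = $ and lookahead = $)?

9

step 1: stack=$ R  input=c e d d $  — expand R -> Q d R' d
step 2: stack=$ d R' d Q  input=c e d d $  — expand Q -> U
step 3: stack=$ d R' d U  input=c e d d $  — expand U -> R' c e
step 4: stack=$ d R' d e c R'  input=c e d d $  — expand R' -> ε
step 5: stack=$ d R' d e c  input=c e d d $  — match c
step 6: stack=$ d R' d e  input=e d d $  — match e
step 7: stack=$ d R' d  input=d d $  — match d
step 8: stack=$ d R'  input=d $  — expand R' -> ε
step 9: stack=$ d  input=d $  — match d
Accept reached after 9 steps.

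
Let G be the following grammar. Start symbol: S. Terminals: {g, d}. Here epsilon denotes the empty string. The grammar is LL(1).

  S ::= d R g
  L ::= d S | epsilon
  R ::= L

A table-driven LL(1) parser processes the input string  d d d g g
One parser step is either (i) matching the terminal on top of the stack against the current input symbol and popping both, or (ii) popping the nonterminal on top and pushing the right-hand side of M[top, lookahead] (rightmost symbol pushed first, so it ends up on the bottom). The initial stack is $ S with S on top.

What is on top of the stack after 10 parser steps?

      Stack      Input        Action
   1  $ S        d d d g g $  expand S ::= d R g
   2  $ g R d    d d d g g $  match d
   3  $ g R      d d g g $    expand R ::= L
   4  $ g L      d d g g $    expand L ::= d S
   5  $ g S d    d d g g $    match d
   6  $ g S      d g g $      expand S ::= d R g
   7  $ g g R d  d g g $      match d
   8  $ g g R    g g $        expand R ::= L
   9  $ g g L    g g $        expand L ::= epsilon
  10  $ g g      g g $        match g
Stack after step 10: $ g (top = g).

g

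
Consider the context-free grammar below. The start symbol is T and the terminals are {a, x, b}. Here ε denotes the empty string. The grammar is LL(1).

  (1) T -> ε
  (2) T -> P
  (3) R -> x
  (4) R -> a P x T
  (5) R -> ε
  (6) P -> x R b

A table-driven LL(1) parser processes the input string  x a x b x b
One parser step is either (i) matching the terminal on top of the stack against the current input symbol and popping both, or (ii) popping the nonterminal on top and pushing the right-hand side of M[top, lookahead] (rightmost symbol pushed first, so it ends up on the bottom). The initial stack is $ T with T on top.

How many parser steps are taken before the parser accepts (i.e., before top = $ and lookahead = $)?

step 1: stack=$ T  input=x a x b x b $  — expand T -> P
step 2: stack=$ P  input=x a x b x b $  — expand P -> x R b
step 3: stack=$ b R x  input=x a x b x b $  — match x
step 4: stack=$ b R  input=a x b x b $  — expand R -> a P x T
step 5: stack=$ b T x P a  input=a x b x b $  — match a
step 6: stack=$ b T x P  input=x b x b $  — expand P -> x R b
step 7: stack=$ b T x b R x  input=x b x b $  — match x
step 8: stack=$ b T x b R  input=b x b $  — expand R -> ε
step 9: stack=$ b T x b  input=b x b $  — match b
step 10: stack=$ b T x  input=x b $  — match x
step 11: stack=$ b T  input=b $  — expand T -> ε
step 12: stack=$ b  input=b $  — match b
Accept reached after 12 steps.

12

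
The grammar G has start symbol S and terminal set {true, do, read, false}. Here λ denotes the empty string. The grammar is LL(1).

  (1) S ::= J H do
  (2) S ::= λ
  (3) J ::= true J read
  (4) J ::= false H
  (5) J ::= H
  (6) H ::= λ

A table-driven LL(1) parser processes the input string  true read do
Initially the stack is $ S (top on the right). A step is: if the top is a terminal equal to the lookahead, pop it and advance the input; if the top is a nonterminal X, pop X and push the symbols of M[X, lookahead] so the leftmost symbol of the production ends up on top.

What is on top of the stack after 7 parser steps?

     Stack               Input           Action
  1  $ S                 true read do $  expand S ::= J H do
  2  $ do H J            true read do $  expand J ::= true J read
  3  $ do H read J true  true read do $  match true
  4  $ do H read J       read do $       expand J ::= H
  5  $ do H read H       read do $       expand H ::= λ
  6  $ do H read         read do $       match read
  7  $ do H              do $            expand H ::= λ
Stack after step 7: $ do (top = do).

do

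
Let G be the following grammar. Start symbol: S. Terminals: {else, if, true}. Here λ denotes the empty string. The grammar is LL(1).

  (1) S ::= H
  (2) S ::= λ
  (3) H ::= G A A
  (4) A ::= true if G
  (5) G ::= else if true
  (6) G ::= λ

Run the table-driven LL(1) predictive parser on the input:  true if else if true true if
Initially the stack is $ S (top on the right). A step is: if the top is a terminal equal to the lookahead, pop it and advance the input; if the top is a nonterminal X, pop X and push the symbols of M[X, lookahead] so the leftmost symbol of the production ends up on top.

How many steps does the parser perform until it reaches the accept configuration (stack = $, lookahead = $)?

      Stack             Input                           Action
   1  $ S               true if else if true true if $  expand S ::= H
   2  $ H               true if else if true true if $  expand H ::= G A A
   3  $ A A G           true if else if true true if $  expand G ::= λ
   4  $ A A             true if else if true true if $  expand A ::= true if G
   5  $ A G if true     true if else if true true if $  match true
   6  $ A G if          if else if true true if $       match if
   7  $ A G             else if true true if $          expand G ::= else if true
   8  $ A true if else  else if true true if $          match else
   9  $ A true if       if true true if $               match if
  10  $ A true          true true if $                  match true
  11  $ A               true if $                       expand A ::= true if G
  12  $ G if true       true if $                       match true
  13  $ G if            if $                            match if
  14  $ G               $                               expand G ::= λ
Accept reached after 14 steps.

14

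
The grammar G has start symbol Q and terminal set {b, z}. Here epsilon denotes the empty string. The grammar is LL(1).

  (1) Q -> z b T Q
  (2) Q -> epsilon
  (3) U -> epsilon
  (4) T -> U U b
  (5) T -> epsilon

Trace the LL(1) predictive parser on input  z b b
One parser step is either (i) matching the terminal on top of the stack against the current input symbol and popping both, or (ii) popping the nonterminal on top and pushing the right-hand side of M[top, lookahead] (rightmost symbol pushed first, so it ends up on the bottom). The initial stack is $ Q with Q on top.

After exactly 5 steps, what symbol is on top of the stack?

U

     Stack      Input    Action
  1  $ Q        z b b $  expand Q -> z b T Q
  2  $ Q T b z  z b b $  match z
  3  $ Q T b    b b $    match b
  4  $ Q T      b $      expand T -> U U b
  5  $ Q b U U  b $      expand U -> epsilon
Stack after step 5: $ Q b U (top = U).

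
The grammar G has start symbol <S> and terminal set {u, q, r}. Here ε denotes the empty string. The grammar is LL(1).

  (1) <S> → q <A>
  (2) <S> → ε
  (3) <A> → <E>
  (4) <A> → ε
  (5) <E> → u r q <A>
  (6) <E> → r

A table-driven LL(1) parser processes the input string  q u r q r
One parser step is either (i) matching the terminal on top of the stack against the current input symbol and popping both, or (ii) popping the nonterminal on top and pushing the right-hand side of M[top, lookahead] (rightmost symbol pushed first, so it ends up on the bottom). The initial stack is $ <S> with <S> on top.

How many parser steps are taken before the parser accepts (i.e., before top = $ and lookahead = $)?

      Stack        Input        Action
   1  $ <S>        q u r q r $  expand <S> → q <A>
   2  $ <A> q      q u r q r $  match q
   3  $ <A>        u r q r $    expand <A> → <E>
   4  $ <E>        u r q r $    expand <E> → u r q <A>
   5  $ <A> q r u  u r q r $    match u
   6  $ <A> q r    r q r $      match r
   7  $ <A> q      q r $        match q
   8  $ <A>        r $          expand <A> → <E>
   9  $ <E>        r $          expand <E> → r
  10  $ r          r $          match r
Accept reached after 10 steps.

10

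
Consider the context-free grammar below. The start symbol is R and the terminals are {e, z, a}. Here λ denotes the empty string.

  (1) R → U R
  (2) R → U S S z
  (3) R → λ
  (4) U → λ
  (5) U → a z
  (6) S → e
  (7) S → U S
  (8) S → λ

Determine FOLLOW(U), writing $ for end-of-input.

FIRST(U) = {λ, a}
FIRST(S) = {λ, a, e}  (via U S)
FIRST(R) = {λ, a, e, z}  (via U R, U S S z)
FOLLOW(R) includes $ since R is the start symbol.
FOLLOW(R): in R→U R, the suffix after R is empty (adds nothing new). Thus FOLLOW(R) = {$}.
FOLLOW(S): in R→U S S z (occurrence 1), S is followed by S z with FIRST {a, e, z}; in R→U S S z (occurrence 2), S is followed by z with FIRST {z}; in S→U S, the suffix after S is empty (adds nothing new). Thus FOLLOW(S) = {a, e, z}.
FOLLOW(U): in R→U R, U is followed by R with FIRST {λ, a, e, z}; in R→U R, the suffix after U is nullable, so FOLLOW(U) ⊇ FOLLOW(R) = {$}; in R→U S S z, U is followed by S S z with FIRST {a, e, z}; in S→U S, U is followed by S with FIRST {λ, a, e}; in S→U S, the suffix after U is nullable, so FOLLOW(U) ⊇ FOLLOW(S) = {a, e, z}. Thus FOLLOW(U) = {$, a, e, z}.

{$, a, e, z}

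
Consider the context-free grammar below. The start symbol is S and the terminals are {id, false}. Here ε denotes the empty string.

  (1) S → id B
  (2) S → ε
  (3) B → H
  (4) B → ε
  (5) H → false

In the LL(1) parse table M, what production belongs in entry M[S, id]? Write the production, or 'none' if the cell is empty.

S → id B

FIRST(S) = {ε, id}
FIRST(H) = {false}
FIRST(B) = {ε, false}  (via H)
FOLLOW(S) includes $ since S is the start symbol.
FOLLOW(S): S appears on no right-hand side. Thus FOLLOW(S) = {$}.
For S → id B: FIRST(id B) = {id}, so it goes in M[S, t] for t ∈ {id}.
For S → ε: FIRST(ε) = {ε}, so it goes in M[S, t] for t ∈ {}; since ε ∈ FIRST, also for every t ∈ FOLLOW(S) = {$}.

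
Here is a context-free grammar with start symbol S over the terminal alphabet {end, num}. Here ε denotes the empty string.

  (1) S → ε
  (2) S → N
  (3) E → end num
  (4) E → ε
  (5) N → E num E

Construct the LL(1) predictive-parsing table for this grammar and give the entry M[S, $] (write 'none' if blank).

FIRST(E) = {ε, end}
FIRST(N) = {end, num}  (via E num E)
FIRST(S) = {ε, end, num}  (via N)
FOLLOW(S) includes $ since S is the start symbol.
FOLLOW(S): S appears on no right-hand side. Thus FOLLOW(S) = {$}.
For S → ε: FIRST(ε) = {ε}, so it goes in M[S, t] for t ∈ {}; since ε ∈ FIRST, also for every t ∈ FOLLOW(S) = {$}.
For S → N: FIRST(N) = {end, num}, so it goes in M[S, t] for t ∈ {end, num}.

S → ε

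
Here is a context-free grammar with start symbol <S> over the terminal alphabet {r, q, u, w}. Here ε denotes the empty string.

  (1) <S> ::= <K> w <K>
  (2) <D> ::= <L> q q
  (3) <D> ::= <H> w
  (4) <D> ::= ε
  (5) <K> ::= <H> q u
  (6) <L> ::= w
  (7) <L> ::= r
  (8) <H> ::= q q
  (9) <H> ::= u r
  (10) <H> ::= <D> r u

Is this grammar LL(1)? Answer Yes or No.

No

FIRST(<S>) = {q, r, u, w}
FIRST(<D>) = {ε, q, r, u, w}
FIRST(<K>) = {q, r, u, w}
FIRST(<L>) = {r, w}
FIRST(<H>) = {q, r, u, w}
FOLLOW(<S>) = {$}
FOLLOW(<D>) = {r}
FOLLOW(<K>) = {$, w}
FOLLOW(<L>) = {q}
FOLLOW(<H>) = {q, w}
Cell M[<D>, r] receives both <D> ::= <L> q q and <D> ::= <H> w and <D> ::= ε — the grammar is not LL(1).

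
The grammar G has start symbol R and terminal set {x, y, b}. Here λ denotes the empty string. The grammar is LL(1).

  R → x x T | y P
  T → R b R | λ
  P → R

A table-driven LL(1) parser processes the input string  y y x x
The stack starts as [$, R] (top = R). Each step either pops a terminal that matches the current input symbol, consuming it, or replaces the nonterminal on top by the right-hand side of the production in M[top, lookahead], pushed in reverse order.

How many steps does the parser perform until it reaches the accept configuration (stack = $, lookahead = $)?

step 1: stack=$ R  input=y y x x $  — expand R → y P
step 2: stack=$ P y  input=y y x x $  — match y
step 3: stack=$ P  input=y x x $  — expand P → R
step 4: stack=$ R  input=y x x $  — expand R → y P
step 5: stack=$ P y  input=y x x $  — match y
step 6: stack=$ P  input=x x $  — expand P → R
step 7: stack=$ R  input=x x $  — expand R → x x T
step 8: stack=$ T x x  input=x x $  — match x
step 9: stack=$ T x  input=x $  — match x
step 10: stack=$ T  input=$  — expand T → λ
Accept reached after 10 steps.

10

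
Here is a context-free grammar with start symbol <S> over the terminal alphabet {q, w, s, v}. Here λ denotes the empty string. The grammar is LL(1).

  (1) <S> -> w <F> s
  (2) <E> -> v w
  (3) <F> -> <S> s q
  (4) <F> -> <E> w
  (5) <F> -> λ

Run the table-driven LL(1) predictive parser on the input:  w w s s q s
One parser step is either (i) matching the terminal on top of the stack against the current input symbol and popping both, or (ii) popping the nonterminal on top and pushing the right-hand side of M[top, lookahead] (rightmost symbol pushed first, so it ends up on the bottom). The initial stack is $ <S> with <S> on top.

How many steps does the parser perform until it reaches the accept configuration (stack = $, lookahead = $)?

      Stack            Input          Action
   1  $ <S>            w w s s q s $  expand <S> -> w <F> s
   2  $ s <F> w        w w s s q s $  match w
   3  $ s <F>          w s s q s $    expand <F> -> <S> s q
   4  $ s q s <S>      w s s q s $    expand <S> -> w <F> s
   5  $ s q s s <F> w  w s s q s $    match w
   6  $ s q s s <F>    s s q s $      expand <F> -> λ
   7  $ s q s s        s s q s $      match s
   8  $ s q s          s q s $        match s
   9  $ s q            q s $          match q
  10  $ s              s $            match s
Accept reached after 10 steps.

10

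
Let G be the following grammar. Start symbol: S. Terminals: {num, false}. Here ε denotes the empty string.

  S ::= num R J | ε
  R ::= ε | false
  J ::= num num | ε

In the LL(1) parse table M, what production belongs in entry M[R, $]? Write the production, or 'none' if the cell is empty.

R ::= ε

FIRST(S): from S::=num R J we get {num}; from S::=ε we get {ε}. So FIRST(S) = {ε, num}.
FIRST(R): from R::=ε we get {ε}; from R::=false we get {false}. So FIRST(R) = {ε, false}.
FIRST(J): from J::=num num we get {num}; from J::=ε we get {ε}. So FIRST(J) = {ε, num}.
FOLLOW(S) includes $ since S is the start symbol.
FOLLOW(S): S appears on no right-hand side. Thus FOLLOW(S) = {$}.
FOLLOW(R): in S::=num R J, R is followed by J with FIRST {ε, num}; in S::=num R J, the suffix after R is nullable, so FOLLOW(R) ⊇ FOLLOW(S) = {$}. Thus FOLLOW(R) = {$, num}.
For R ::= ε: FIRST(ε) = {ε}, so it goes in M[R, t] for t ∈ {}; since ε ∈ FIRST, also for every t ∈ FOLLOW(R) = {$, num}.
For R ::= false: FIRST(false) = {false}, so it goes in M[R, t] for t ∈ {false}.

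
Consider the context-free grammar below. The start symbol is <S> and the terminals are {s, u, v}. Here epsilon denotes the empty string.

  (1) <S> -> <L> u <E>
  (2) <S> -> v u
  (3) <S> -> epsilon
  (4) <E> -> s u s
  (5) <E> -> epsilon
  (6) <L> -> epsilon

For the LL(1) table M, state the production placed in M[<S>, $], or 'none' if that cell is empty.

FIRST(<E>) = {epsilon, s}
FIRST(<L>) = {epsilon}
FIRST(<S>) = {epsilon, u, v}  (via <L> u <E>)
FOLLOW(<S>) includes $ since <S> is the start symbol.
FOLLOW(<S>): <S> appears on no right-hand side. Thus FOLLOW(<S>) = {$}.
For <S> -> <L> u <E>: FIRST(<L> u <E>) = {u}, so it goes in M[<S>, t] for t ∈ {u}.
For <S> -> v u: FIRST(v u) = {v}, so it goes in M[<S>, t] for t ∈ {v}.
For <S> -> epsilon: FIRST(epsilon) = {epsilon}, so it goes in M[<S>, t] for t ∈ {}; since epsilon ∈ FIRST, also for every t ∈ FOLLOW(<S>) = {$}.

<S> -> epsilon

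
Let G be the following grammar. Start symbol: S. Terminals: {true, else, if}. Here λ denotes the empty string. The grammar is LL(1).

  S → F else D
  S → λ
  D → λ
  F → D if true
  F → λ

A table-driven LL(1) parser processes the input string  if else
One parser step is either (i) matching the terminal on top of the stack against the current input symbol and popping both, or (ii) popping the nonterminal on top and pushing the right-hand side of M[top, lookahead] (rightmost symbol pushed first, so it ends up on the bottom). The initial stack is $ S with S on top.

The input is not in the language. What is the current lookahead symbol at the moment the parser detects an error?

else

     Stack               Input      Action
  1  $ S                 if else $  expand S → F else D
  2  $ D else F          if else $  expand F → D if true
  3  $ D else true if D  if else $  expand D → λ
  4  $ D else true if    if else $  match if
  5  $ D else true       else $     error: top is terminal true but lookahead is else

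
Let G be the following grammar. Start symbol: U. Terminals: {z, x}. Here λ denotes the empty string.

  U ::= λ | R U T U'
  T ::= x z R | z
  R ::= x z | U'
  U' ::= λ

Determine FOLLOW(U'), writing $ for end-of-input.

FIRST(T): from T::=x z R we get {x}; from T::=z we get {z}. So FIRST(T) = {x, z}.
FIRST(U'): from U'::=λ we get {λ}. So FIRST(U') = {λ}.
FIRST(R): from R::=x z we get {x}; from R::=U' we get {λ}. So FIRST(R) = {λ, x}.
FIRST(U): from U::=λ we get {λ}; from U::=R U T U' we get {x, z}. So FIRST(U) = {λ, x, z}.
FOLLOW(U) includes $ since U is the start symbol.
FOLLOW(U): in U::=R U T U', U is followed by T U' with FIRST {x, z}. Thus FOLLOW(U) = {$, x, z}.
FOLLOW(T): in U::=R U T U', T is followed by U' with FIRST {λ}; in U::=R U T U', the suffix after T is nullable, so FOLLOW(T) ⊇ FOLLOW(U) = {$, x, z}. Thus FOLLOW(T) = {$, x, z}.
FOLLOW(R): in U::=R U T U', R is followed by U T U' with FIRST {x, z}; in T::=x z R, the suffix after R is empty, so FOLLOW(R) ⊇ FOLLOW(T) = {$, x, z}. Thus FOLLOW(R) = {$, x, z}.
FOLLOW(U'): in U::=R U T U', the suffix after U' is empty, so FOLLOW(U') ⊇ FOLLOW(U) = {$, x, z}; in R::=U', the suffix after U' is empty, so FOLLOW(U') ⊇ FOLLOW(R) = {$, x, z}. Thus FOLLOW(U') = {$, x, z}.

{$, x, z}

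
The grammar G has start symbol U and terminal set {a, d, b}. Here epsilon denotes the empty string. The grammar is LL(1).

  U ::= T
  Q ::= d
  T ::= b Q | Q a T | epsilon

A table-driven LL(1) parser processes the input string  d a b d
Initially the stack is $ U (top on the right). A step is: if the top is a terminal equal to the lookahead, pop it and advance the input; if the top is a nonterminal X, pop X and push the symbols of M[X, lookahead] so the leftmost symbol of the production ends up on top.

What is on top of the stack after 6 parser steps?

b

step 1: stack=$ U  input=d a b d $  — expand U ::= T
step 2: stack=$ T  input=d a b d $  — expand T ::= Q a T
step 3: stack=$ T a Q  input=d a b d $  — expand Q ::= d
step 4: stack=$ T a d  input=d a b d $  — match d
step 5: stack=$ T a  input=a b d $  — match a
step 6: stack=$ T  input=b d $  — expand T ::= b Q
Stack after step 6: $ Q b (top = b).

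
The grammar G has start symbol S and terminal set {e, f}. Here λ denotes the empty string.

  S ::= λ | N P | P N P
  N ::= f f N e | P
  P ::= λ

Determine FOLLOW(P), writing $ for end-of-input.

FIRST(P) = {λ}
FIRST(N) = {λ, f}  (via P)
FIRST(S) = {λ, f}  (via N P, P N P)
FOLLOW(S) includes $ since S is the start symbol.
FOLLOW(S): S appears on no right-hand side. Thus FOLLOW(S) = {$}.
FOLLOW(N): in S::=N P, N is followed by P with FIRST {λ}; in S::=N P, the suffix after N is nullable, so FOLLOW(N) ⊇ FOLLOW(S) = {$}; in S::=P N P, N is followed by P with FIRST {λ}; in S::=P N P, the suffix after N is nullable, so FOLLOW(N) ⊇ FOLLOW(S) = {$}; in N::=f f N e, N is followed by e with FIRST {e}. Thus FOLLOW(N) = {$, e}.
FOLLOW(P): in S::=N P, the suffix after P is empty, so FOLLOW(P) ⊇ FOLLOW(S) = {$}; in S::=P N P (occurrence 1), P is followed by N P with FIRST {λ, f}; in S::=P N P (occurrence 1), the suffix after P is nullable, so FOLLOW(P) ⊇ FOLLOW(S) = {$}; in S::=P N P (occurrence 2), the suffix after P is empty, so FOLLOW(P) ⊇ FOLLOW(S) = {$}; in N::=P, the suffix after P is empty, so FOLLOW(P) ⊇ FOLLOW(N) = {$, e}. Thus FOLLOW(P) = {$, e, f}.

{$, e, f}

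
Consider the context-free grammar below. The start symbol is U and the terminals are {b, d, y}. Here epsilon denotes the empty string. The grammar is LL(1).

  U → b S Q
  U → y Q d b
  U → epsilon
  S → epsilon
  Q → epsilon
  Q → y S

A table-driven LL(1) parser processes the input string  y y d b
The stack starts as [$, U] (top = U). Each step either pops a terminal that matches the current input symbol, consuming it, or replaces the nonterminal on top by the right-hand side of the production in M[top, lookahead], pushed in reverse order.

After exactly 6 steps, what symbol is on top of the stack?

step 1: stack=$ U  input=y y d b $  — expand U → y Q d b
step 2: stack=$ b d Q y  input=y y d b $  — match y
step 3: stack=$ b d Q  input=y d b $  — expand Q → y S
step 4: stack=$ b d S y  input=y d b $  — match y
step 5: stack=$ b d S  input=d b $  — expand S → epsilon
step 6: stack=$ b d  input=d b $  — match d
Stack after step 6: $ b (top = b).

b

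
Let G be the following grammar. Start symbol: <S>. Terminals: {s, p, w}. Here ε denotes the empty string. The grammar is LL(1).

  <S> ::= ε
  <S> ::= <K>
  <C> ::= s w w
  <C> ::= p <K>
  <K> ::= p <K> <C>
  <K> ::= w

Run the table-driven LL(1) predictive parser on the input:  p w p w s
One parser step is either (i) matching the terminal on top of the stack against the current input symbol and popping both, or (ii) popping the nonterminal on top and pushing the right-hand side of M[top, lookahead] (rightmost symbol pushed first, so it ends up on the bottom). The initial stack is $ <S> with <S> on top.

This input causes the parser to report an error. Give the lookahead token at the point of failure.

step 1: stack=$ <S>  input=p w p w s $  — expand <S> ::= <K>
step 2: stack=$ <K>  input=p w p w s $  — expand <K> ::= p <K> <C>
step 3: stack=$ <C> <K> p  input=p w p w s $  — match p
step 4: stack=$ <C> <K>  input=w p w s $  — expand <K> ::= w
step 5: stack=$ <C> w  input=w p w s $  — match w
step 6: stack=$ <C>  input=p w s $  — expand <C> ::= p <K>
step 7: stack=$ <K> p  input=p w s $  — match p
step 8: stack=$ <K>  input=w s $  — expand <K> ::= w
step 9: stack=$ w  input=w s $  — match w
step 10: stack=$  input=s $  — error: stack empty but input remains

s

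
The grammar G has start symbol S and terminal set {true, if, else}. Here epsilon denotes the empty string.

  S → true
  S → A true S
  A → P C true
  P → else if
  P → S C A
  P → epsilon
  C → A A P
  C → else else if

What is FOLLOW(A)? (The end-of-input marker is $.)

{else, true}

FIRST(S) = {else, true}  (via A true S)
FIRST(P) = {epsilon, else, true}  (via S C A)
FIRST(A) = {else, true}  (via P C true)
FIRST(C) = {else, true}  (via A A P)
FOLLOW(S) includes $ since S is the start symbol.
FOLLOW(S): in S→A true S, the suffix after S is empty (adds nothing new); in P→S C A, S is followed by C A with FIRST {else, true}. Thus FOLLOW(S) = {$, else, true}.
FOLLOW(C): in A→P C true, C is followed by true with FIRST {true}; in P→S C A, C is followed by A with FIRST {else, true}. Thus FOLLOW(C) = {else, true}.
FOLLOW(P): in A→P C true, P is followed by C true with FIRST {else, true}; in C→A A P, the suffix after P is empty, so FOLLOW(P) ⊇ FOLLOW(C) = {else, true}. Thus FOLLOW(P) = {else, true}.
FOLLOW(A): in S→A true S, A is followed by true S with FIRST {true}; in P→S C A, the suffix after A is empty, so FOLLOW(A) ⊇ FOLLOW(P) = {else, true}; in C→A A P (occurrence 1), A is followed by A P with FIRST {else, true}; in C→A A P (occurrence 2), A is followed by P with FIRST {epsilon, else, true}; in C→A A P (occurrence 2), the suffix after A is nullable, so FOLLOW(A) ⊇ FOLLOW(C) = {else, true}. Thus FOLLOW(A) = {else, true}.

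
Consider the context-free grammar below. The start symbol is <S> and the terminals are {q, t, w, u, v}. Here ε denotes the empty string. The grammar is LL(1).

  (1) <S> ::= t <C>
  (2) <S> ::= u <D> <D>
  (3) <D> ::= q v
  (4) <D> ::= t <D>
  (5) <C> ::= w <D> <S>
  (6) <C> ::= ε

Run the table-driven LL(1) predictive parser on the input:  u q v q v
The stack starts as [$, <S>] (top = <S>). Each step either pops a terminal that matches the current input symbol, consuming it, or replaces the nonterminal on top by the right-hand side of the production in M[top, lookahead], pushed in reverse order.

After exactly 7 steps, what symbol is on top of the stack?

v

     Stack        Input        Action
  1  $ <S>        u q v q v $  expand <S> ::= u <D> <D>
  2  $ <D> <D> u  u q v q v $  match u
  3  $ <D> <D>    q v q v $    expand <D> ::= q v
  4  $ <D> v q    q v q v $    match q
  5  $ <D> v      v q v $      match v
  6  $ <D>        q v $        expand <D> ::= q v
  7  $ v q        q v $        match q
Stack after step 7: $ v (top = v).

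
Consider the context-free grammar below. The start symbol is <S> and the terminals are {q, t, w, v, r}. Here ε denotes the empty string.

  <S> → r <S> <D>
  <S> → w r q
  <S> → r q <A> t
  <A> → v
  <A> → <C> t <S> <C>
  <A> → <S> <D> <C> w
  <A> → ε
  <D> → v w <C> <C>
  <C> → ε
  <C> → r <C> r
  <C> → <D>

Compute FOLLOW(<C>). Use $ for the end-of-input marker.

{$, r, t, v, w}

FIRST(<S>) = {r, w}
FIRST(<D>) = {v}
FIRST(<C>) = {ε, r, v}  (via <D>)
FIRST(<A>) = {ε, r, t, v, w}  (via <C> t <S> <C>, <S> <D> <C> w)
FOLLOW(<S>) includes $ since <S> is the start symbol.
FOLLOW(<A>): in <S>→r q <A> t, <A> is followed by t with FIRST {t}. Thus FOLLOW(<A>) = {t}.
FOLLOW(<S>): in <S>→r <S> <D>, <S> is followed by <D> with FIRST {v}; in <A>→<C> t <S> <C>, <S> is followed by <C> with FIRST {ε, r, v}; in <A>→<C> t <S> <C>, the suffix after <S> is nullable, so FOLLOW(<S>) ⊇ FOLLOW(<A>) = {t}; in <A>→<S> <D> <C> w, <S> is followed by <D> <C> w with FIRST {v}. Thus FOLLOW(<S>) = {$, r, t, v}.
FOLLOW(<D>): in <S>→r <S> <D>, the suffix after <D> is empty, so FOLLOW(<D>) ⊇ FOLLOW(<S>) = {$, r, t, v}; in <A>→<S> <D> <C> w, <D> is followed by <C> w with FIRST {r, v, w}; in <C>→<D>, the suffix after <D> is empty, so FOLLOW(<D>) ⊇ FOLLOW(<C>) = {$, r, t, v, w}. Thus FOLLOW(<D>) = {$, r, t, v, w}.
FOLLOW(<C>): in <A>→<C> t <S> <C> (occurrence 1), <C> is followed by t <S> <C> with FIRST {t}; in <A>→<C> t <S> <C> (occurrence 2), the suffix after <C> is empty, so FOLLOW(<C>) ⊇ FOLLOW(<A>) = {t}; in <A>→<S> <D> <C> w, <C> is followed by w with FIRST {w}; in <D>→v w <C> <C> (occurrence 1), <C> is followed by <C> with FIRST {ε, r, v}; in <D>→v w <C> <C> (occurrence 1), the suffix after <C> is nullable, so FOLLOW(<C>) ⊇ FOLLOW(<D>) = {$, r, t, v, w}; in <D>→v w <C> <C> (occurrence 2), the suffix after <C> is empty, so FOLLOW(<C>) ⊇ FOLLOW(<D>) = {$, r, t, v, w}; in <C>→r <C> r, <C> is followed by r with FIRST {r}. Thus FOLLOW(<C>) = {$, r, t, v, w}.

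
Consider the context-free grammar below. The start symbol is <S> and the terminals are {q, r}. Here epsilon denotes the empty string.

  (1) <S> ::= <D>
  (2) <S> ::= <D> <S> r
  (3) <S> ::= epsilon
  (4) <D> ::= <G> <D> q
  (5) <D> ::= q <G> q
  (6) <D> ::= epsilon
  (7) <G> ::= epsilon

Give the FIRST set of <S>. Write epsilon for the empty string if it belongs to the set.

{epsilon, q, r}

FIRST(<G>): from <G>::=epsilon we get {epsilon}. So FIRST(<G>) = {epsilon}.
FIRST(<D>): from <D>::=<G> <D> q we get {q}; from <D>::=q <G> q we get {q}; from <D>::=epsilon we get {epsilon}. So FIRST(<D>) = {epsilon, q}.
FIRST(<S>): from <S>::=<D> we get {epsilon, q}; from <S>::=<D> <S> r we get {q, r}; from <S>::=epsilon we get {epsilon}. So FIRST(<S>) = {epsilon, q, r}.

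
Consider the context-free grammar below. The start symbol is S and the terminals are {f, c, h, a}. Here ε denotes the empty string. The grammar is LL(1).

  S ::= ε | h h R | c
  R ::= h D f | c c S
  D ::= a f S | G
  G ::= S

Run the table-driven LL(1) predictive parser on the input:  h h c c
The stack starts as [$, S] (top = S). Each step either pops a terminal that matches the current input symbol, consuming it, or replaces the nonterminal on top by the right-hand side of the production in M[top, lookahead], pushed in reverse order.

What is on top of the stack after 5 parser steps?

step 1: stack=$ S  input=h h c c $  — expand S ::= h h R
step 2: stack=$ R h h  input=h h c c $  — match h
step 3: stack=$ R h  input=h c c $  — match h
step 4: stack=$ R  input=c c $  — expand R ::= c c S
step 5: stack=$ S c c  input=c c $  — match c
Stack after step 5: $ S c (top = c).

c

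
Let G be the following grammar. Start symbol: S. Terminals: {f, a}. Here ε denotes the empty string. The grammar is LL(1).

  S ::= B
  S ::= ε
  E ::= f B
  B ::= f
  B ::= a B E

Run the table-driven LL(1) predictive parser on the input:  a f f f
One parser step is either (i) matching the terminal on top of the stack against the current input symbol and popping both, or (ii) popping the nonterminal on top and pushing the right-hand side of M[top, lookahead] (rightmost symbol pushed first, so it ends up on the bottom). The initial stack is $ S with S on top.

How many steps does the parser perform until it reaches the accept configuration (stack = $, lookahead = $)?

     Stack    Input      Action
  1  $ S      a f f f $  expand S ::= B
  2  $ B      a f f f $  expand B ::= a B E
  3  $ E B a  a f f f $  match a
  4  $ E B    f f f $    expand B ::= f
  5  $ E f    f f f $    match f
  6  $ E      f f $      expand E ::= f B
  7  $ B f    f f $      match f
  8  $ B      f $        expand B ::= f
  9  $ f      f $        match f
Accept reached after 9 steps.

9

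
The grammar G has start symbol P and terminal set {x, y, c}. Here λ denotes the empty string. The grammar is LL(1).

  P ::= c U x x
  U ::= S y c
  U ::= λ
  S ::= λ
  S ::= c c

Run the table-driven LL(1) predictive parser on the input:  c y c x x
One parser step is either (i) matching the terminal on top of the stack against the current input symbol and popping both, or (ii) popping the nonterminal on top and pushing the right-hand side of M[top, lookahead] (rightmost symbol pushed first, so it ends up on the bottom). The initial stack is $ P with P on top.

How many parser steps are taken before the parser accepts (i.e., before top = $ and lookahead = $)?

step 1: stack=$ P  input=c y c x x $  — expand P ::= c U x x
step 2: stack=$ x x U c  input=c y c x x $  — match c
step 3: stack=$ x x U  input=y c x x $  — expand U ::= S y c
step 4: stack=$ x x c y S  input=y c x x $  — expand S ::= λ
step 5: stack=$ x x c y  input=y c x x $  — match y
step 6: stack=$ x x c  input=c x x $  — match c
step 7: stack=$ x x  input=x x $  — match x
step 8: stack=$ x  input=x $  — match x
Accept reached after 8 steps.

8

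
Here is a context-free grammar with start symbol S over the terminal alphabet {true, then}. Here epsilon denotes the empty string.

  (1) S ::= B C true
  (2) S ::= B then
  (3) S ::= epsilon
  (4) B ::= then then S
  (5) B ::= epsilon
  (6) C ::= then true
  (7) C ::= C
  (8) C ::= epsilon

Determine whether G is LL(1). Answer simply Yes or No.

FIRST(S) = {epsilon, then, true}
FIRST(B) = {epsilon, then}
FIRST(C) = {epsilon, then}
FOLLOW(S) = {$, then, true}
FOLLOW(B) = {then, true}
FOLLOW(C) = {true}
Cell M[B, then] receives both B ::= then then S and B ::= epsilon — the grammar is not LL(1).

No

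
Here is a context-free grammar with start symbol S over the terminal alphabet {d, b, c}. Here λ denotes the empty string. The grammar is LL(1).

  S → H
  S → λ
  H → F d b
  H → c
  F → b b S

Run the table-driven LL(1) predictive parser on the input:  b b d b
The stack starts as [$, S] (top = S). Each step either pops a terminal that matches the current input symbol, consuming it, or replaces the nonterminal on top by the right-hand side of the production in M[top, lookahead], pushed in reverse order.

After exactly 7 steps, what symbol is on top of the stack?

step 1: stack=$ S  input=b b d b $  — expand S → H
step 2: stack=$ H  input=b b d b $  — expand H → F d b
step 3: stack=$ b d F  input=b b d b $  — expand F → b b S
step 4: stack=$ b d S b b  input=b b d b $  — match b
step 5: stack=$ b d S b  input=b d b $  — match b
step 6: stack=$ b d S  input=d b $  — expand S → λ
step 7: stack=$ b d  input=d b $  — match d
Stack after step 7: $ b (top = b).

b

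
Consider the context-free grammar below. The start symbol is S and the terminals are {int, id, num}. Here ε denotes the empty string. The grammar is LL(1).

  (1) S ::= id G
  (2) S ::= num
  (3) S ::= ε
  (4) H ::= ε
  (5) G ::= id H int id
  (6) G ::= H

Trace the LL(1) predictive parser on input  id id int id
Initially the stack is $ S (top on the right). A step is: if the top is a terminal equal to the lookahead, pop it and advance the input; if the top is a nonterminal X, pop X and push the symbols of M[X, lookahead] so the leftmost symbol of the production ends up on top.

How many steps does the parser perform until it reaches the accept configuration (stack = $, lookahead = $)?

     Stack          Input           Action
  1  $ S            id id int id $  expand S ::= id G
  2  $ G id         id id int id $  match id
  3  $ G            id int id $     expand G ::= id H int id
  4  $ id int H id  id int id $     match id
  5  $ id int H     int id $        expand H ::= ε
  6  $ id int       int id $        match int
  7  $ id           id $            match id
Accept reached after 7 steps.

7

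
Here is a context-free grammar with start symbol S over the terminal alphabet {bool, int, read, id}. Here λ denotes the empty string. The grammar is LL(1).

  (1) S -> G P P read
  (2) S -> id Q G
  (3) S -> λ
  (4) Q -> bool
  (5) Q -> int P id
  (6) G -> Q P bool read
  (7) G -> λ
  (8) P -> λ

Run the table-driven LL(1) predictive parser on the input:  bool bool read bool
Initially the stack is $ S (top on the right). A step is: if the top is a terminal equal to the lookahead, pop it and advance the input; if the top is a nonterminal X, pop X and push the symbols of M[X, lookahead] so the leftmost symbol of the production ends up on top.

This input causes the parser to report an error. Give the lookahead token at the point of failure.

bool

step 1: stack=$ S  input=bool bool read bool $  — expand S -> G P P read
step 2: stack=$ read P P G  input=bool bool read bool $  — expand G -> Q P bool read
step 3: stack=$ read P P read bool P Q  input=bool bool read bool $  — expand Q -> bool
step 4: stack=$ read P P read bool P bool  input=bool bool read bool $  — match bool
step 5: stack=$ read P P read bool P  input=bool read bool $  — expand P -> λ
step 6: stack=$ read P P read bool  input=bool read bool $  — match bool
step 7: stack=$ read P P read  input=read bool $  — match read
step 8: stack=$ read P P  input=bool $  — expand P -> λ
step 9: stack=$ read P  input=bool $  — expand P -> λ
step 10: stack=$ read  input=bool $  — error: top is terminal read but lookahead is bool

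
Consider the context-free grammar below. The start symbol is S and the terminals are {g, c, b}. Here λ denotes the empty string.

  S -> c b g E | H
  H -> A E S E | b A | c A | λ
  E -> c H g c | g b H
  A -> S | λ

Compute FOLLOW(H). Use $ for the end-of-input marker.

FIRST(E) = {c, g}
FIRST(S) = {λ, b, c, g}  (via H)
FIRST(A) = {λ, b, c, g}  (via S)
FIRST(H) = {λ, b, c, g}  (via A E S E)
FOLLOW(S) includes $ since S is the start symbol.
FOLLOW(S): in H->A E S E, S is followed by E with FIRST {c, g}; in A->S, the suffix after S is empty, so FOLLOW(S) ⊇ FOLLOW(A) = {$, b, c, g}. Thus FOLLOW(S) = {$, b, c, g}.
FOLLOW(H): in S->H, the suffix after H is empty, so FOLLOW(H) ⊇ FOLLOW(S) = {$, b, c, g}; in E->c H g c, H is followed by g c with FIRST {g}; in E->g b H, the suffix after H is empty, so FOLLOW(H) ⊇ FOLLOW(E) = {$, b, c, g}. Thus FOLLOW(H) = {$, b, c, g}.
FOLLOW(E): in S->c b g E, the suffix after E is empty, so FOLLOW(E) ⊇ FOLLOW(S) = {$, b, c, g}; in H->A E S E (occurrence 1), E is followed by S E with FIRST {b, c, g}; in H->A E S E (occurrence 2), the suffix after E is empty, so FOLLOW(E) ⊇ FOLLOW(H) = {$, b, c, g}. Thus FOLLOW(E) = {$, b, c, g}.
FOLLOW(A): in H->A E S E, A is followed by E S E with FIRST {c, g}; in H->b A, the suffix after A is empty, so FOLLOW(A) ⊇ FOLLOW(H) = {$, b, c, g}; in H->c A, the suffix after A is empty, so FOLLOW(A) ⊇ FOLLOW(H) = {$, b, c, g}. Thus FOLLOW(A) = {$, b, c, g}.

{$, b, c, g}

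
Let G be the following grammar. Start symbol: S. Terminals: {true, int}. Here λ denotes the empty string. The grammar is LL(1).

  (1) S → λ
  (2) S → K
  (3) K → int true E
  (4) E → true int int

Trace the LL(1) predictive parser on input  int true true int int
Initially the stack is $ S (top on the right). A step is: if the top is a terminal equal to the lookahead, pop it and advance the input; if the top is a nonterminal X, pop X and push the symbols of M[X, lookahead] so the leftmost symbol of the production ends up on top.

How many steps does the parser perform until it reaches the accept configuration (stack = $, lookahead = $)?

8

     Stack           Input                    Action
  1  $ S             int true true int int $  expand S → K
  2  $ K             int true true int int $  expand K → int true E
  3  $ E true int    int true true int int $  match int
  4  $ E true        true true int int $      match true
  5  $ E             true int int $           expand E → true int int
  6  $ int int true  true int int $           match true
  7  $ int int       int int $                match int
  8  $ int           int $                    match int
Accept reached after 8 steps.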